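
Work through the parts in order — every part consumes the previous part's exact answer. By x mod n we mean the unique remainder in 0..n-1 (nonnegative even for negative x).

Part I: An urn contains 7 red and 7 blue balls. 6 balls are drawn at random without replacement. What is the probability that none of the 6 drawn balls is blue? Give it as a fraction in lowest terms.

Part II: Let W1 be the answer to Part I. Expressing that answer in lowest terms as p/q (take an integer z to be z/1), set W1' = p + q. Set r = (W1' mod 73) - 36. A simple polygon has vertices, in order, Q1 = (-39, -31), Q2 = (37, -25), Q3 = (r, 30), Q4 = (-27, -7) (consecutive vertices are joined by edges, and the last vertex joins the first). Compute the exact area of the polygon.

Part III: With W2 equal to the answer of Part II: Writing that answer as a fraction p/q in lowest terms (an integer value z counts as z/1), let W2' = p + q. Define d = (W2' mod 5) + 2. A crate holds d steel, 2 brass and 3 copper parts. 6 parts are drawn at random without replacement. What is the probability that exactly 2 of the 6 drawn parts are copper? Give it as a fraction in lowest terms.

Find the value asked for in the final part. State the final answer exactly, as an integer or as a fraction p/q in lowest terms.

3/7

Part I: total draws C(14,6) = 3003; favorable C(7,6) = 7; P = 1/429; answer 1/429
Part II: W1 = 1/429; threaded value p + q = 430; r = 29; cross terms: (-39*-25 - 37*-31)=2122, (37*30 - 29*-25)=1835, (29*-7 - -27*30)=607, (-27*-31 - -39*-7)=564; twice the area = |5128| = 5128; area = 2564; answer 2564
Part III: W2 = 2564; threaded value p + q = 2565; d = 2; total draws C(7,6) = 7; favorable C(3,2)*C(4,4) = 3; P = 3/7; answer 3/7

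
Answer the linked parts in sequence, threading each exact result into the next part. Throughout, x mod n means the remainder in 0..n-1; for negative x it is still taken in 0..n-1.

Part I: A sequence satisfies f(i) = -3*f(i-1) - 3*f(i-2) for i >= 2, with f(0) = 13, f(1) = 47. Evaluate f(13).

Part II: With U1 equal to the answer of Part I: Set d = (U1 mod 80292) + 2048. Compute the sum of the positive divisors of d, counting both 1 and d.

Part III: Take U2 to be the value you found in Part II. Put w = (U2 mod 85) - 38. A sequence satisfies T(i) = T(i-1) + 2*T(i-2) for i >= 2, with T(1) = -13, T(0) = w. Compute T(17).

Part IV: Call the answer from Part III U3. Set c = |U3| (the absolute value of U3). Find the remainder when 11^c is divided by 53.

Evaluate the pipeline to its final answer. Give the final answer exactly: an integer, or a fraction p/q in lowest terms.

Part I: f(2) = -3*(47) - 3*(13) = -180; iterating: f(2)=-180, f(3)=399, f(4)=-657, f(5)=774, f(6)=-351, f(7)=-1269, f(8)=4860, f(9)=-10773, f(10)=17739, f(11)=-20898, f(12)=9477, f(13)=34263; answer 34263
Part II: U1 = 34263; d = 36311; 36311 = 11 * 3301; sigma = (1 + 11) * (1 + 3301) = 12 * 3302 = 39624; answer 39624
Part III: U2 = 39624; w = -24; T(2) = 1*(-13) + 2*(-24) = -61; iterating: T(2)=-61, T(3)=-87, T(4)=-209, T(5)=-383, T(6)=-801, T(7)=-1567, T(8)=-3169, T(9)=-6303, T(10)=-12641, T(11)=-25247, T(12)=-50529, T(13)=-101023, T(14)=-202081, T(15)=-404127, T(16)=-808289, T(17)=-1616543; answer -1616543
Part IV: U3 = -1616543; c = 1616543; squarings mod 53: 11^1=11, 11^2=15, 11^4=13, 11^8=10, 11^16=47, 11^32=36, 11^64=24, 11^128=46, 11^256=49, 11^512=16, 11^1024=44, 11^2048=28, 11^4096=42, 11^8192=15, 11^16384=13, 11^32768=10, 11^65536=47, 11^131072=36, 11^262144=24, 11^524288=46, 11^1048576=49; 11^1616543 = 11^1 * 11^2 * 11^4 * 11^8 * 11^16 * 11^128 * 11^512 * 11^2048 * 11^8192 * 11^32768 * 11^524288 * 11^1048576 = 17 (mod 53); answer 17

17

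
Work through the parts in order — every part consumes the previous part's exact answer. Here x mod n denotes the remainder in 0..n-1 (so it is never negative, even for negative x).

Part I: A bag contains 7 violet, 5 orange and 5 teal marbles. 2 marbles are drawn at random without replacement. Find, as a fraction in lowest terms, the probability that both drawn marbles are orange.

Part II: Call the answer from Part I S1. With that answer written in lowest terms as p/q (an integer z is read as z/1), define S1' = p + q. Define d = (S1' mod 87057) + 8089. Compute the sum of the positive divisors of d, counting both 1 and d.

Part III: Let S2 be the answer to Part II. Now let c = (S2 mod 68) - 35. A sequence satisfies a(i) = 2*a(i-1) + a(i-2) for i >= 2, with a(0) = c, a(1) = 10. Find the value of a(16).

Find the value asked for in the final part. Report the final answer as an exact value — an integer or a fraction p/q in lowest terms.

Part I: total draws C(17,2) = 136; favorable C(5,2) = 10; P = 5/68; answer 5/68
Part II: S1 = 5/68; threaded value p + q = 73; d = 8162; 8162 = 2 * 7 * 11 * 53; sigma = (1 + 2) * (1 + 7) * (1 + 11) * (1 + 53) = 3 * 8 * 12 * 54 = 15552; answer 15552
Part III: S2 = 15552; c = 13; a(2) = 2*(10) + 1*(13) = 33; iterating: a(2)=33, a(3)=76, a(4)=185, a(5)=446, a(6)=1077, a(7)=2600, a(8)=6277, a(9)=15154, a(10)=36585, a(11)=88324, a(12)=213233, a(13)=514790, a(14)=1242813, a(15)=3000416, a(16)=7243645; answer 7243645

7243645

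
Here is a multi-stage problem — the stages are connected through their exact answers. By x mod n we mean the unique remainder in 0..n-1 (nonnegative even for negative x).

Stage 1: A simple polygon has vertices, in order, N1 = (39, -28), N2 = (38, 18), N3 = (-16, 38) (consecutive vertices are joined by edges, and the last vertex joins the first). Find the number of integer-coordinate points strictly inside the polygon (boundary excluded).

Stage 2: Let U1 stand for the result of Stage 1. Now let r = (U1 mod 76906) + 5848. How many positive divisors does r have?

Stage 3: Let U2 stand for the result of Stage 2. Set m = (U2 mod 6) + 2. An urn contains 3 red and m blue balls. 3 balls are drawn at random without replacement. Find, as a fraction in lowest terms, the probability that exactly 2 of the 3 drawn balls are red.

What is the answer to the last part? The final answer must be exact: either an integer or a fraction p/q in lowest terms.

Stage 1: cross terms: (39*18 - 38*-28)=1766, (38*38 - -16*18)=1732, (-16*-28 - 39*38)=-1034; twice the area = |2464| = 2464; area = 1232; boundary points = 1 + 2 + 11 = 14; strictly interior points = area - boundary/2 + 1 = 1226; answer 1226
Stage 2: U1 = 1226; r = 7074; 7074 = 2 * 3^3 * 131; number of divisors = (1+1) * (3+1) * (1+1) = 16; answer 16
Stage 3: U2 = 16; m = 6; total draws C(9,3) = 84; favorable C(3,2)*C(6,1) = 18; P = 3/14; answer 3/14

3/14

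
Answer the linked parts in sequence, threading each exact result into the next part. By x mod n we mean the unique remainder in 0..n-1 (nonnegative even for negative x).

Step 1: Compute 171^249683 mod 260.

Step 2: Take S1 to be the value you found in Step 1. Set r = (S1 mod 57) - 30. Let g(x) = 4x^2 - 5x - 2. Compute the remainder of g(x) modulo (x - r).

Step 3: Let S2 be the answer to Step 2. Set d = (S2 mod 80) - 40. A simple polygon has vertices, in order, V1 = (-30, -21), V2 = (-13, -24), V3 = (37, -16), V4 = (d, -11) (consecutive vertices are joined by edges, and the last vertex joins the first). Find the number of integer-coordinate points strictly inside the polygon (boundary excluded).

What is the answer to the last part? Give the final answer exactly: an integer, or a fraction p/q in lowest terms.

444

Step 1: squarings mod 260: 171^1=171, 171^2=121, 171^4=81, 171^8=61, 171^16=81, 171^32=61, 171^64=81, 171^128=61, 171^256=81, 171^512=61, 171^1024=81, 171^2048=61, 171^4096=81, 171^8192=61, 171^16384=81, 171^32768=61, 171^65536=81, 171^131072=61; 171^249683 = 171^1 * 171^2 * 171^16 * 171^64 * 171^256 * 171^512 * 171^1024 * 171^2048 * 171^16384 * 171^32768 * 171^65536 * 171^131072 = 111 (mod 260); answer 111
Step 2: S1 = 111; r = 24; remainder = value at the root: 4*(24)^2 - 5*(24)^1 - 2 = (2304) + (-120) + (-2) = 2182; answer 2182
Step 3: S2 = 2182; d = -18; cross terms: (-30*-24 - -13*-21)=447, (-13*-16 - 37*-24)=1096, (37*-11 - -18*-16)=-695, (-18*-21 - -30*-11)=48; twice the area = |896| = 896; area = 448; boundary points = 1 + 2 + 5 + 2 = 10; strictly interior points = area - boundary/2 + 1 = 444; answer 444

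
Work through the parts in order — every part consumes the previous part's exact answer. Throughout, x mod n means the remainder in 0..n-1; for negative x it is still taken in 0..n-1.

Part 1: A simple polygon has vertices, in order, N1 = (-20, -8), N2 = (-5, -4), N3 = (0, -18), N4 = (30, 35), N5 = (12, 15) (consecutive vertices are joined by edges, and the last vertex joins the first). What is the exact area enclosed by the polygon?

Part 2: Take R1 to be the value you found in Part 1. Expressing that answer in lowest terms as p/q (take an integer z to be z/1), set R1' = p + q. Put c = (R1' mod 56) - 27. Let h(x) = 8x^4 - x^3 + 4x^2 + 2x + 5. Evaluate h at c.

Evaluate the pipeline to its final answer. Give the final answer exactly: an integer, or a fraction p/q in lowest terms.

Part 1: cross terms: (-20*-4 - -5*-8)=40, (-5*-18 - 0*-4)=90, (0*35 - 30*-18)=540, (30*15 - 12*35)=30, (12*-8 - -20*15)=204; twice the area = |904| = 904; area = 452; answer 452
Part 2: R1 = 452; threaded value p + q = 453; c = -22; 8*(-22)^4 - 1*(-22)^3 + 4*(-22)^2 + 2*(-22)^1 + 5 = (1874048) + (10648) + (1936) + (-44) + (5) = 1886593; answer 1886593

1886593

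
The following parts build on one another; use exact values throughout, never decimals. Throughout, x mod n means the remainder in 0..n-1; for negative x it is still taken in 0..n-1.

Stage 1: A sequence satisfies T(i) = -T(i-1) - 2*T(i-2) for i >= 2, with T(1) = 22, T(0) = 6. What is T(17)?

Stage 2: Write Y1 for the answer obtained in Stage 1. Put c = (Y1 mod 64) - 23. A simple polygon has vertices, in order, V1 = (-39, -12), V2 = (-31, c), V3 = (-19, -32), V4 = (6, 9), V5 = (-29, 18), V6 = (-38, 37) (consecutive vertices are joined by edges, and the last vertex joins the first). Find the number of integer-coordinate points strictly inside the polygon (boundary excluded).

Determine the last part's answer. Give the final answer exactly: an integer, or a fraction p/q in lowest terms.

Stage 1: T(2) = -1*(22) - 2*(6) = -34; iterating: T(2)=-34, T(3)=-10, T(4)=78, T(5)=-58, T(6)=-98, T(7)=214, T(8)=-18, T(9)=-410, T(10)=446, T(11)=374, T(12)=-1266, T(13)=518, T(14)=2014, T(15)=-3050, T(16)=-978, T(17)=7078; answer 7078
Stage 2: Y1 = 7078; c = 15; cross terms: (-39*15 - -31*-12)=-957, (-31*-32 - -19*15)=1277, (-19*9 - 6*-32)=21, (6*18 - -29*9)=369, (-29*37 - -38*18)=-389, (-38*-12 - -39*37)=1899; twice the area = |2220| = 2220; area = 1110; boundary points = 1 + 1 + 1 + 1 + 1 + 1 = 6; strictly interior points = area - boundary/2 + 1 = 1108; answer 1108

1108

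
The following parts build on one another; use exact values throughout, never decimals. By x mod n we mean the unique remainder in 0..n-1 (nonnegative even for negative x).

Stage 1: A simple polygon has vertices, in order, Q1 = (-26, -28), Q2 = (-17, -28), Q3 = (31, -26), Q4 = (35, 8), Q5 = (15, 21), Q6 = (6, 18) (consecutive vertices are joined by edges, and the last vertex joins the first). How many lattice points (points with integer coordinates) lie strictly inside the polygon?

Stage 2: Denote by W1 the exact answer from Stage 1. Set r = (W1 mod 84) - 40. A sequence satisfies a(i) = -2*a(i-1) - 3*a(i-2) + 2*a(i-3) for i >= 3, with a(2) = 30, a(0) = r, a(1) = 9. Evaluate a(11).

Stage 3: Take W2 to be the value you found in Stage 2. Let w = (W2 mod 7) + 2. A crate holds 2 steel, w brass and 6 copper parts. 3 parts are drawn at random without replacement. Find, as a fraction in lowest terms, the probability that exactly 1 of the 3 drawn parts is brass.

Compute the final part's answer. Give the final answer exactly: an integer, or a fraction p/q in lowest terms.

6/13

Stage 1: cross terms: (-26*-28 - -17*-28)=252, (-17*-26 - 31*-28)=1310, (31*8 - 35*-26)=1158, (35*21 - 15*8)=615, (15*18 - 6*21)=144, (6*-28 - -26*18)=300; twice the area = |3779| = 3779; area = 3779/2; boundary points = 9 + 2 + 2 + 1 + 3 + 2 = 19; strictly interior points = area - boundary/2 + 1 = 1881; answer 1881
Stage 2: W1 = 1881; r = -7; a(3) = -2*(30) - 3*(9) + 2*(-7) = -101; iterating: a(3)=-101, a(4)=130, a(5)=103, a(6)=-798, a(7)=1547, a(8)=-494, a(9)=-5249, a(10)=15074, a(11)=-15389; answer -15389
Stage 3: W2 = -15389; w = 6; total draws C(14,3) = 364; favorable C(6,1)*C(8,2) = 168; P = 6/13; answer 6/13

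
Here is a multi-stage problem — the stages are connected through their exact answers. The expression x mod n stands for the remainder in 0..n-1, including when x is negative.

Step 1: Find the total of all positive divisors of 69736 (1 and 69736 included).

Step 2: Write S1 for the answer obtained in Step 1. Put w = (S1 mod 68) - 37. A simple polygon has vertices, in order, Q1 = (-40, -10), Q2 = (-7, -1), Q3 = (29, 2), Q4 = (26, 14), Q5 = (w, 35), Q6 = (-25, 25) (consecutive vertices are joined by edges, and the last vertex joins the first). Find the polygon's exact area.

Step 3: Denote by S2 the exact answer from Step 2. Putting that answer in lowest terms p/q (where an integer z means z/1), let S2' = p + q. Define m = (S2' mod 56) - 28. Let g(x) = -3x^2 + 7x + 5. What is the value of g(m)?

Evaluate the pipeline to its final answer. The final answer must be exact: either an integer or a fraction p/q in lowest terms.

-775

Step 1: 69736 = 2^3 * 23 * 379; sigma = (1 + 2 + 4 + 8) * (1 + 23) * (1 + 379) = 15 * 24 * 380 = 136800; answer 136800
Step 2: S1 = 136800; w = 15; cross terms: (-40*-1 - -7*-10)=-30, (-7*2 - 29*-1)=15, (29*14 - 26*2)=354, (26*35 - 15*14)=700, (15*25 - -25*35)=1250, (-25*-10 - -40*25)=1250; twice the area = |3539| = 3539; area = 3539/2; answer 3539/2
Step 3: S2 = 3539/2; threaded value p + q = 3541; m = -15; -3*(-15)^2 + 7*(-15)^1 + 5 = (-675) + (-105) + (5) = -775; answer -775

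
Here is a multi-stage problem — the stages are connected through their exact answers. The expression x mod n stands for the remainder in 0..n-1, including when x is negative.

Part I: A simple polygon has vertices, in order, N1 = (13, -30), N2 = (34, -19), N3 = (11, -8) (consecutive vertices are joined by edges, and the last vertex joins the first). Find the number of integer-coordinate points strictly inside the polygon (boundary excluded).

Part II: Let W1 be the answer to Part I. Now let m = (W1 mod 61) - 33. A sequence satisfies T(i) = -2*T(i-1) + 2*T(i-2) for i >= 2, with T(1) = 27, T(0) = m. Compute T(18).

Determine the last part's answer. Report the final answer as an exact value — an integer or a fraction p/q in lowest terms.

Part I: cross terms: (13*-19 - 34*-30)=773, (34*-8 - 11*-19)=-63, (11*-30 - 13*-8)=-226; twice the area = |484| = 484; area = 242; boundary points = 1 + 1 + 2 = 4; strictly interior points = area - boundary/2 + 1 = 241; answer 241
Part II: W1 = 241; m = 25; T(2) = -2*(27) + 2*(25) = -4; iterating: T(2)=-4, T(3)=62, T(4)=-132, T(5)=388, T(6)=-1040, T(7)=2856, T(8)=-7792, T(9)=21296, T(10)=-58176, T(11)=158944, T(12)=-434240, T(13)=1186368, T(14)=-3241216, T(15)=8855168, T(16)=-24192768, T(17)=66095872, T(18)=-180577280; answer -180577280

-180577280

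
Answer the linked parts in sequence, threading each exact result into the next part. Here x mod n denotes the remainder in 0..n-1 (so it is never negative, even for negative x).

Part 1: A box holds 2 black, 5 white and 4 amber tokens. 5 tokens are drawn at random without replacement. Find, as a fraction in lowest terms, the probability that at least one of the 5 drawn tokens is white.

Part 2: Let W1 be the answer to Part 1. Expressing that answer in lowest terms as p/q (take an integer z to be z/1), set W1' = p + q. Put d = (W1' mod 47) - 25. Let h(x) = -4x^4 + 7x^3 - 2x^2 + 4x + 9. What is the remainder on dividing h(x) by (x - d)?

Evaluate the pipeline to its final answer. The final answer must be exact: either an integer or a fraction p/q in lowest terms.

-130004

Part 1: total draws C(11,5) = 462; complement C(6,5) = 6; favorable 462 - 6 = 456; P = 76/77; answer 76/77
Part 2: W1 = 76/77; threaded value p + q = 153; d = -13; remainder = value at the root: -4*(-13)^4 + 7*(-13)^3 - 2*(-13)^2 + 4*(-13)^1 + 9 = (-114244) + (-15379) + (-338) + (-52) + (9) = -130004; answer -130004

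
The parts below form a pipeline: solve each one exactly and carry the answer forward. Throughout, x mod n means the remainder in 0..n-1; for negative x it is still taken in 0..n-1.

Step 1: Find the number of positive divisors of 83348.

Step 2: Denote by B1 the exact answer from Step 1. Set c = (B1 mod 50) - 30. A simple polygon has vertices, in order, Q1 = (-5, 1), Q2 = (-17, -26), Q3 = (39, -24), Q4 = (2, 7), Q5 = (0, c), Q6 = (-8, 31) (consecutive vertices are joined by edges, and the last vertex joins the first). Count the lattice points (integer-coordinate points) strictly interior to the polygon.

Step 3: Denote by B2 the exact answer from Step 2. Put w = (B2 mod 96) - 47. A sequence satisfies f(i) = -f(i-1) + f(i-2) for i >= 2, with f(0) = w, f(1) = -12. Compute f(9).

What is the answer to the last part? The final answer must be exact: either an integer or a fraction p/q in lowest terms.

Step 1: 83348 = 2^2 * 67 * 311; number of divisors = (2+1) * (1+1) * (1+1) = 12; answer 12
Step 2: B1 = 12; c = -18; cross terms: (-5*-26 - -17*1)=147, (-17*-24 - 39*-26)=1422, (39*7 - 2*-24)=321, (2*-18 - 0*7)=-36, (0*31 - -8*-18)=-144, (-8*1 - -5*31)=147; twice the area = |1857| = 1857; area = 1857/2; boundary points = 3 + 2 + 1 + 1 + 1 + 3 = 11; strictly interior points = area - boundary/2 + 1 = 924; answer 924
Step 3: B2 = 924; w = 13; f(2) = -1*(-12) + 1*(13) = 25; iterating: f(2)=25, f(3)=-37, f(4)=62, f(5)=-99, f(6)=161, f(7)=-260, f(8)=421, f(9)=-681; answer -681

-681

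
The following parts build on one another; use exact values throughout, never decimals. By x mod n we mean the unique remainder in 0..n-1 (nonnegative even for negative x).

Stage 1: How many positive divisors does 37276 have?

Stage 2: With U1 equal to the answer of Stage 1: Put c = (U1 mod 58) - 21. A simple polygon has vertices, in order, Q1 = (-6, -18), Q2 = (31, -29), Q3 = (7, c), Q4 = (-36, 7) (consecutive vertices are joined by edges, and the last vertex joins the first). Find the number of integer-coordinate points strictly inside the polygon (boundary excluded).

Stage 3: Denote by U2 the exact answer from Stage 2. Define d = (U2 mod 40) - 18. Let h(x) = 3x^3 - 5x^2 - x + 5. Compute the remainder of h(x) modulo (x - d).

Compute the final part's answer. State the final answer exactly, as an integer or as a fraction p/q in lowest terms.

Stage 1: 37276 = 2^2 * 9319; number of divisors = (2+1) * (1+1) = 6; answer 6
Stage 2: U1 = 6; c = -15; cross terms: (-6*-29 - 31*-18)=732, (31*-15 - 7*-29)=-262, (7*7 - -36*-15)=-491, (-36*-18 - -6*7)=690; twice the area = |669| = 669; area = 669/2; boundary points = 1 + 2 + 1 + 5 = 9; strictly interior points = area - boundary/2 + 1 = 331; answer 331
Stage 3: U2 = 331; d = -7; remainder = value at the root: 3*(-7)^3 - 5*(-7)^2 - 1*(-7)^1 + 5 = (-1029) + (-245) + (7) + (5) = -1262; answer -1262

-1262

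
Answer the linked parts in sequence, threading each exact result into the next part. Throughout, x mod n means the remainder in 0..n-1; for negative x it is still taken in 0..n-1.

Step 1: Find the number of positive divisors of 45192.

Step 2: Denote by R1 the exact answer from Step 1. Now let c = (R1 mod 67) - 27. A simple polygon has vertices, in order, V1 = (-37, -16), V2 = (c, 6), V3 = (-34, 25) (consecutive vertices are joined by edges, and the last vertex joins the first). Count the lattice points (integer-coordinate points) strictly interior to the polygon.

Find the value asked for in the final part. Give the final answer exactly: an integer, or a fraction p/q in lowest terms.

Step 1: 45192 = 2^3 * 3 * 7 * 269; number of divisors = (3+1) * (1+1) * (1+1) * (1+1) = 32; answer 32
Step 2: R1 = 32; c = 5; cross terms: (-37*6 - 5*-16)=-142, (5*25 - -34*6)=329, (-34*-16 - -37*25)=1469; twice the area = |1656| = 1656; area = 828; boundary points = 2 + 1 + 1 = 4; strictly interior points = area - boundary/2 + 1 = 827; answer 827

827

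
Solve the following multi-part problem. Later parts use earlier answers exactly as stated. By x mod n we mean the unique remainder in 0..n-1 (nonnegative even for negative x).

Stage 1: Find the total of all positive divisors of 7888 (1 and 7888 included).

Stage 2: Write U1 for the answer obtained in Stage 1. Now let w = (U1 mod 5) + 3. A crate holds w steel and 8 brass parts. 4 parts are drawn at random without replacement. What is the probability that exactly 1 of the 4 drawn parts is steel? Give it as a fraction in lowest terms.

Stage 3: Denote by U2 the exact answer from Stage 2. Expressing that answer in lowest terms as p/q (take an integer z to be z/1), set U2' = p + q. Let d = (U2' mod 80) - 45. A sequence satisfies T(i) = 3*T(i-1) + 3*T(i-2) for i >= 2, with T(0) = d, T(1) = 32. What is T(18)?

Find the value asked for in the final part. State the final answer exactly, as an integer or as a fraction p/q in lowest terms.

Stage 1: 7888 = 2^4 * 17 * 29; sigma = (1 + 2 + 4 + 8 + 16) * (1 + 17) * (1 + 29) = 31 * 18 * 30 = 16740; answer 16740
Stage 2: U1 = 16740; w = 3; total draws C(11,4) = 330; favorable C(3,1)*C(8,3) = 168; P = 28/55; answer 28/55
Stage 3: U2 = 28/55; threaded value p + q = 83; d = -42; T(2) = 3*(32) + 3*(-42) = -30; iterating: T(2)=-30, T(3)=6, T(4)=-72, T(5)=-198, T(6)=-810, T(7)=-3024, T(8)=-11502, T(9)=-43578, T(10)=-165240, T(11)=-626454, T(12)=-2375082, T(13)=-9004608, T(14)=-34139070, T(15)=-129431034, T(16)=-490710312, T(17)=-1860424038, T(18)=-7053403050; answer -7053403050

-7053403050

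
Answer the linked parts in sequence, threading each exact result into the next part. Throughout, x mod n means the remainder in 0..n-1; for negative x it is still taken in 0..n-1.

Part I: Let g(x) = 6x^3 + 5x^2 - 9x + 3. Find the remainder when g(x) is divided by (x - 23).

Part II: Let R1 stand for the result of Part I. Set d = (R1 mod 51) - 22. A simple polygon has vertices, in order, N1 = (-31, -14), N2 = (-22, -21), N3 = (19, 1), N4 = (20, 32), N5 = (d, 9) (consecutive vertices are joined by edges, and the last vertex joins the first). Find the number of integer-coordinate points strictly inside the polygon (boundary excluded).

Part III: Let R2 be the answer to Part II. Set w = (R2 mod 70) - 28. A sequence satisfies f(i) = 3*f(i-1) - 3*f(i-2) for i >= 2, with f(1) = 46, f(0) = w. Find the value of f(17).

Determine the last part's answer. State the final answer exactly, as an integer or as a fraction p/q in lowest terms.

Part I: remainder = value at the root: 6*(23)^3 + 5*(23)^2 - 9*(23)^1 + 3 = (73002) + (2645) + (-207) + (3) = 75443; answer 75443
Part II: R1 = 75443; d = -8; cross terms: (-31*-21 - -22*-14)=343, (-22*1 - 19*-21)=377, (19*32 - 20*1)=588, (20*9 - -8*32)=436, (-8*-14 - -31*9)=391; twice the area = |2135| = 2135; area = 2135/2; boundary points = 1 + 1 + 1 + 1 + 23 = 27; strictly interior points = area - boundary/2 + 1 = 1055; answer 1055
Part III: R2 = 1055; w = -23; f(2) = 3*(46) - 3*(-23) = 207; iterating: f(2)=207, f(3)=483, f(4)=828, f(5)=1035, f(6)=621, f(7)=-1242, f(8)=-5589, f(9)=-13041, f(10)=-22356, f(11)=-27945, f(12)=-16767, f(13)=33534, f(14)=150903, f(15)=352107, f(16)=603612, f(17)=754515; answer 754515

754515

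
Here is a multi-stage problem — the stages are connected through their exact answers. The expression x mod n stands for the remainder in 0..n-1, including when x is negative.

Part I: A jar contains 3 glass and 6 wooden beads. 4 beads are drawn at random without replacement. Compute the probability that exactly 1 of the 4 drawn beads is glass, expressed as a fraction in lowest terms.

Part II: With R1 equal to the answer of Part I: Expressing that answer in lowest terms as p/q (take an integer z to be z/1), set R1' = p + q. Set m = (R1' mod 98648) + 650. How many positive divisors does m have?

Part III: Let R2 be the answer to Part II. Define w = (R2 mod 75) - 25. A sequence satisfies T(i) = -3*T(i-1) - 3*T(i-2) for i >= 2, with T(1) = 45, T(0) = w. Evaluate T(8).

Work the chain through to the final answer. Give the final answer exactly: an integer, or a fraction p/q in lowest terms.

Part I: total draws C(9,4) = 126; favorable C(3,1)*C(6,3) = 60; P = 10/21; answer 10/21
Part II: R1 = 10/21; threaded value p + q = 31; m = 681; 681 = 3 * 227; number of divisors = (1+1) * (1+1) = 4; answer 4
Part III: R2 = 4; w = -21; T(2) = -3*(45) - 3*(-21) = -72; iterating: T(2)=-72, T(3)=81, T(4)=-27, T(5)=-162, T(6)=567, T(7)=-1215, T(8)=1944; answer 1944

1944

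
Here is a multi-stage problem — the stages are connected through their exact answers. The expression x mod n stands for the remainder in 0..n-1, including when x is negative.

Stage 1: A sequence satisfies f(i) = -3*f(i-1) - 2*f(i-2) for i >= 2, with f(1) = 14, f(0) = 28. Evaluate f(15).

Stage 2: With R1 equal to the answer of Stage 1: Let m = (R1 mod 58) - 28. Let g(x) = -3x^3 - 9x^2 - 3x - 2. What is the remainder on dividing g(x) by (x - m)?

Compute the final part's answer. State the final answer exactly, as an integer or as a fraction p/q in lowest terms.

982

Stage 1: f(2) = -3*(14) - 2*(28) = -98; iterating: f(2)=-98, f(3)=266, f(4)=-602, f(5)=1274, f(6)=-2618, f(7)=5306, f(8)=-10682, f(9)=21434, f(10)=-42938, f(11)=85946, f(12)=-171962, f(13)=343994, f(14)=-688058, f(15)=1376186; answer 1376186
Stage 2: R1 = 1376186; m = -8; remainder = value at the root: -3*(-8)^3 - 9*(-8)^2 - 3*(-8)^1 - 2 = (1536) + (-576) + (24) + (-2) = 982; answer 982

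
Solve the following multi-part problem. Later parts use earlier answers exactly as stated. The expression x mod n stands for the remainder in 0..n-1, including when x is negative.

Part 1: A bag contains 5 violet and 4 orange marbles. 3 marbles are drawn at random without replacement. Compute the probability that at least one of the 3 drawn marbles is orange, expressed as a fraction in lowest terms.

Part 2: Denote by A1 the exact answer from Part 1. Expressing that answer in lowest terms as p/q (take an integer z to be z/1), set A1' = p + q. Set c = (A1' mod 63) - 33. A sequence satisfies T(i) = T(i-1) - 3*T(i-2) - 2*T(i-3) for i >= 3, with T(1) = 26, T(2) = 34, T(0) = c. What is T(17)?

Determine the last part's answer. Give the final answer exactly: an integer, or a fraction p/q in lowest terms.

710006

Part 1: total draws C(9,3) = 84; complement C(5,3) = 10; favorable 84 - 10 = 74; P = 37/42; answer 37/42
Part 2: A1 = 37/42; threaded value p + q = 79; c = -17; T(3) = 1*(34) - 3*(26) - 2*(-17) = -10; iterating: T(3)=-10, T(4)=-164, T(5)=-202, T(6)=310, T(7)=1244, T(8)=718, T(9)=-3634, T(10)=-8276, T(11)=1190, T(12)=33286, T(13)=46268, T(14)=-55970, T(15)=-261346, T(16)=-185972, T(17)=710006; answer 710006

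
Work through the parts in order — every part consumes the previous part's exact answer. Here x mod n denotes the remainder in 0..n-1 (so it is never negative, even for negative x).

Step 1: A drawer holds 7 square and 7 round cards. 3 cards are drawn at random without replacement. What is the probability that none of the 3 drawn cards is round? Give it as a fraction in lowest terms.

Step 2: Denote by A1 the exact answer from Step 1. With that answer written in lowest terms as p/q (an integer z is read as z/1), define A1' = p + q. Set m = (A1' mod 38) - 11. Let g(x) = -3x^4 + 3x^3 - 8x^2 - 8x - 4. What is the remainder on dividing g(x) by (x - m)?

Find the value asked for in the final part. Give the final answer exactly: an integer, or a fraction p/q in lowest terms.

Step 1: total draws C(14,3) = 364; favorable C(7,3) = 35; P = 5/52; answer 5/52
Step 2: A1 = 5/52; threaded value p + q = 57; m = 8; remainder = value at the root: -3*(8)^4 + 3*(8)^3 - 8*(8)^2 - 8*(8)^1 - 4 = (-12288) + (1536) + (-512) + (-64) + (-4) = -11332; answer -11332

-11332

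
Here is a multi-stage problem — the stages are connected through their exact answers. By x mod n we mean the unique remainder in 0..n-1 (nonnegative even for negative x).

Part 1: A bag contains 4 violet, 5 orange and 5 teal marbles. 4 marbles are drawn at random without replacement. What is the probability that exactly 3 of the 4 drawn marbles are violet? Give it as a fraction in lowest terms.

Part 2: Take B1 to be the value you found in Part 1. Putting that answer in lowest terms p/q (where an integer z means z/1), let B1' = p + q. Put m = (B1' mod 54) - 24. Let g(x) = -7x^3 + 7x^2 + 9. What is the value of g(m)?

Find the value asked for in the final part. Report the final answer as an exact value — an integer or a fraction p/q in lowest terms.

5679

Part 1: total draws C(14,4) = 1001; favorable C(4,3)*C(10,1) = 40; P = 40/1001; answer 40/1001
Part 2: B1 = 40/1001; threaded value p + q = 1041; m = -9; -7*(-9)^3 + 7*(-9)^2 + 9 = (5103) + (567) + (9) = 5679; answer 5679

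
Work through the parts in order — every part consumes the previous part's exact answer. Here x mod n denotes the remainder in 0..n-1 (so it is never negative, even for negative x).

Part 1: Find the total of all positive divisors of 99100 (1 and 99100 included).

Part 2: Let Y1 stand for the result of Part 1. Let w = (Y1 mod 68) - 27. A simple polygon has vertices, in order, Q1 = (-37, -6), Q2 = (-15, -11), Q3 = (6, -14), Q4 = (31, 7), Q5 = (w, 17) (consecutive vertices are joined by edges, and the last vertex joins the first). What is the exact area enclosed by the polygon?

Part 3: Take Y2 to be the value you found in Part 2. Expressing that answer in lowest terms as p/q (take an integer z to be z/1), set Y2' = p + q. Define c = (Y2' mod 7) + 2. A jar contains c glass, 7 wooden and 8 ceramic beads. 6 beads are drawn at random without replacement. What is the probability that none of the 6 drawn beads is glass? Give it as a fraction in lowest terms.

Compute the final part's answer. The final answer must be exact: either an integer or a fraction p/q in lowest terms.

715/3876

Part 1: 99100 = 2^2 * 5^2 * 991; sigma = (1 + 2 + 4) * (1 + 5 + 25) * (1 + 991) = 7 * 31 * 992 = 215264; answer 215264
Part 2: Y1 = 215264; w = 17; cross terms: (-37*-11 - -15*-6)=317, (-15*-14 - 6*-11)=276, (6*7 - 31*-14)=476, (31*17 - 17*7)=408, (17*-6 - -37*17)=527; twice the area = |2004| = 2004; area = 1002; answer 1002
Part 3: Y2 = 1002; threaded value p + q = 1003; c = 4; total draws C(19,6) = 27132; favorable C(15,6) = 5005; P = 715/3876; answer 715/3876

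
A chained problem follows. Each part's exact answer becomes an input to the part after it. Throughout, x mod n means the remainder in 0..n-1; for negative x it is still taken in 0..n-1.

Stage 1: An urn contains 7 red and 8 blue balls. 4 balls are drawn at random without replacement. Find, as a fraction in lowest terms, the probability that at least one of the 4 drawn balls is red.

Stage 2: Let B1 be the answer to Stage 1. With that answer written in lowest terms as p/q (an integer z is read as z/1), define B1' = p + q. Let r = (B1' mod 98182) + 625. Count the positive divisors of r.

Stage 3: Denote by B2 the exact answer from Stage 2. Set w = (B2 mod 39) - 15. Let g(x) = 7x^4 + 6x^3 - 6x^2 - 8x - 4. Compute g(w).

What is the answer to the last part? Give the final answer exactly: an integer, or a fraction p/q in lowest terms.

185831

Stage 1: total draws C(15,4) = 1365; complement C(8,4) = 70; favorable 1365 - 70 = 1295; P = 37/39; answer 37/39
Stage 2: B1 = 37/39; threaded value p + q = 76; r = 701; 701 is prime, so its only divisors are 1 and 701; count = 2; answer 2
Stage 3: B2 = 2; w = -13; 7*(-13)^4 + 6*(-13)^3 - 6*(-13)^2 - 8*(-13)^1 - 4 = (199927) + (-13182) + (-1014) + (104) + (-4) = 185831; answer 185831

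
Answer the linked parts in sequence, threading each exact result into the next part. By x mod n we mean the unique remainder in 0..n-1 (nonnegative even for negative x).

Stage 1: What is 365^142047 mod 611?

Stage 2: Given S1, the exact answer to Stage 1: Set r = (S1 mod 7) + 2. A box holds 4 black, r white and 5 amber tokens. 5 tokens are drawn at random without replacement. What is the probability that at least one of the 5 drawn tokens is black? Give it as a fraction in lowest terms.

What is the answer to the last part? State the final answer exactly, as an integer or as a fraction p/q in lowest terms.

129/143

Stage 1: squarings mod 611: 365^1=365, 365^2=27, 365^4=118, 365^8=482, 365^16=144, 365^32=573, 365^64=222, 365^128=404, 365^256=79, 365^512=131, 365^1024=53, 365^2048=365, 365^4096=27, 365^8192=118, 365^16384=482, 365^32768=144, 365^65536=573, 365^131072=222; 365^142047 = 365^1 * 365^2 * 365^4 * 365^8 * 365^16 * 365^64 * 365^128 * 365^512 * 365^2048 * 365^8192 * 365^131072 = 534 (mod 611); answer 534
Stage 2: S1 = 534; r = 4; total draws C(13,5) = 1287; complement C(9,5) = 126; favorable 1287 - 126 = 1161; P = 129/143; answer 129/143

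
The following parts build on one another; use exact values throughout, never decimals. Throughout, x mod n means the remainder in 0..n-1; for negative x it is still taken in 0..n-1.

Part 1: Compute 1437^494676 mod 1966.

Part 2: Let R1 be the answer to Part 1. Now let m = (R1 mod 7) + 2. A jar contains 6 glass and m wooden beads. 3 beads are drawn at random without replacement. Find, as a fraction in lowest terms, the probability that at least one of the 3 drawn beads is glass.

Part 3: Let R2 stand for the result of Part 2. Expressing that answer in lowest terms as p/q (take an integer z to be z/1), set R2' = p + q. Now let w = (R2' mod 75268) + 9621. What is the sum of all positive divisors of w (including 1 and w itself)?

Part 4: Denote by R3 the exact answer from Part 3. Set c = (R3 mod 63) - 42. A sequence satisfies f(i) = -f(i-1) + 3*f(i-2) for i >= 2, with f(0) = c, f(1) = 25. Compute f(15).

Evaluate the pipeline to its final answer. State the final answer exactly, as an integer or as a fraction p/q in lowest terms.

1882900

Part 1: squarings mod 1966: 1437^1=1437, 1437^2=669, 1437^4=1279, 1437^8=129, 1437^16=913, 1437^32=1951, 1437^64=225, 1437^128=1475, 1437^256=1229, 1437^512=553, 1437^1024=1079, 1437^2048=369, 1437^4096=507, 1437^8192=1469, 1437^16384=1259, 1437^32768=485, 1437^65536=1271, 1437^131072=1355, 1437^262144=1747; 1437^494676 = 1437^4 * 1437^16 * 1437^64 * 1437^1024 * 1437^2048 * 1437^32768 * 1437^65536 * 1437^131072 * 1437^262144 = 201 (mod 1966); answer 201
Part 2: R1 = 201; m = 7; total draws C(13,3) = 286; complement C(7,3) = 35; favorable 286 - 35 = 251; P = 251/286; answer 251/286
Part 3: R2 = 251/286; threaded value p + q = 537; w = 10158; 10158 = 2 * 3 * 1693; sigma = (1 + 2) * (1 + 3) * (1 + 1693) = 3 * 4 * 1694 = 20328; answer 20328
Part 4: R3 = 20328; c = 0; f(2) = -1*(25) + 3*(0) = -25; iterating: f(2)=-25, f(3)=100, f(4)=-175, f(5)=475, f(6)=-1000, f(7)=2425, f(8)=-5425, f(9)=12700, f(10)=-28975, f(11)=67075, f(12)=-154000, f(13)=355225, f(14)=-817225, f(15)=1882900; answer 1882900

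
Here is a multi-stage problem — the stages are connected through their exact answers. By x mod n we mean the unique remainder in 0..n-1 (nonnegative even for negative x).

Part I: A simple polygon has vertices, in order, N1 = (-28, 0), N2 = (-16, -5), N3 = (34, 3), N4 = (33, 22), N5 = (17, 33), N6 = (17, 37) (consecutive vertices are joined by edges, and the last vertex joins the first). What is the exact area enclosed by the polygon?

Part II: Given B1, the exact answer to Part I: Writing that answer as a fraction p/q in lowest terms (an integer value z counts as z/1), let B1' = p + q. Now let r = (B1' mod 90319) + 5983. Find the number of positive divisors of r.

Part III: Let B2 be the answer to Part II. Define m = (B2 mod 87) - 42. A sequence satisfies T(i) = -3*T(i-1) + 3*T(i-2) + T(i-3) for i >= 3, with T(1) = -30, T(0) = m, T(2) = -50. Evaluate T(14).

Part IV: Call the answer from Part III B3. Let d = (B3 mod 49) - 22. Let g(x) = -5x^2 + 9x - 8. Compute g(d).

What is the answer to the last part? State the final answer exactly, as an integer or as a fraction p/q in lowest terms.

-2024

Part I: cross terms: (-28*-5 - -16*0)=140, (-16*3 - 34*-5)=122, (34*22 - 33*3)=649, (33*33 - 17*22)=715, (17*37 - 17*33)=68, (17*0 - -28*37)=1036; twice the area = |2730| = 2730; area = 1365; answer 1365
Part II: B1 = 1365; threaded value p + q = 1366; r = 7349; 7349 is prime, so its only divisors are 1 and 7349; count = 2; answer 2
Part III: B2 = 2; m = -40; T(3) = -3*(-50) + 3*(-30) + 1*(-40) = 20; iterating: T(3)=20, T(4)=-240, T(5)=730, T(6)=-2890, T(7)=10620, T(8)=-39800, T(9)=148370, T(10)=-553890, T(11)=2066980, T(12)=-7714240, T(13)=28789770, T(14)=-107445050; answer -107445050
Part IV: B3 = -107445050; d = 21; -5*(21)^2 + 9*(21)^1 - 8 = (-2205) + (189) + (-8) = -2024; answer -2024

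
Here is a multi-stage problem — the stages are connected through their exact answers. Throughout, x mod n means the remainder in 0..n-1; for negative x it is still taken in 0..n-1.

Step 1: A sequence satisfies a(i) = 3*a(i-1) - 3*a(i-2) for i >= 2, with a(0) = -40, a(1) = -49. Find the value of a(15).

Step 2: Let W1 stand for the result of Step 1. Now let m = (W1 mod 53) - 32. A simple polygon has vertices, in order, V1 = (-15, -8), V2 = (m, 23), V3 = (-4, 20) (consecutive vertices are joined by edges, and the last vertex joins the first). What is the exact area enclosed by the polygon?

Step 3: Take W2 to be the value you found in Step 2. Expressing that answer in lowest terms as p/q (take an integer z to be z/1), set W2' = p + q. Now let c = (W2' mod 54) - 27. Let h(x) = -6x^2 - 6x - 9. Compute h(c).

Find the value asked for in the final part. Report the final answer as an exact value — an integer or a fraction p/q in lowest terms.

-1449

Step 1: a(2) = 3*(-49) - 3*(-40) = -27; iterating: a(2)=-27, a(3)=66, a(4)=279, a(5)=639, a(6)=1080, a(7)=1323, a(8)=729, a(9)=-1782, a(10)=-7533, a(11)=-17253, a(12)=-29160, a(13)=-35721, a(14)=-19683, a(15)=48114; answer 48114
Step 2: W1 = 48114; m = 11; cross terms: (-15*23 - 11*-8)=-257, (11*20 - -4*23)=312, (-4*-8 - -15*20)=332; twice the area = |387| = 387; area = 387/2; answer 387/2
Step 3: W2 = 387/2; threaded value p + q = 389; c = -16; -6*(-16)^2 - 6*(-16)^1 - 9 = (-1536) + (96) + (-9) = -1449; answer -1449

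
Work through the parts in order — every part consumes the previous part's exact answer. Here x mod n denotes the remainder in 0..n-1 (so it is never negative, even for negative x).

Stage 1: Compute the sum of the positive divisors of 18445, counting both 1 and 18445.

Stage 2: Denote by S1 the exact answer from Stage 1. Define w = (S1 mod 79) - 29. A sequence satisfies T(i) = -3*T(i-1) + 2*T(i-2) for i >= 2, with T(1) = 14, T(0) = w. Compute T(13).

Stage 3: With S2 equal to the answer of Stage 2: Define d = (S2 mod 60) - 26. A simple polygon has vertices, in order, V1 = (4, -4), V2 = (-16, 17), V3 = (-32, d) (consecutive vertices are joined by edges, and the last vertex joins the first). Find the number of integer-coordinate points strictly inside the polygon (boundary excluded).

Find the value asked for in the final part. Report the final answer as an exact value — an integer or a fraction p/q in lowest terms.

336

Stage 1: 18445 = 5 * 7 * 17 * 31; sigma = (1 + 5) * (1 + 7) * (1 + 17) * (1 + 31) = 6 * 8 * 18 * 32 = 27648; answer 27648
Stage 2: S1 = 27648; w = 48; T(2) = -3*(14) + 2*(48) = 54; iterating: T(2)=54, T(3)=-134, T(4)=510, T(5)=-1798, T(6)=6414, T(7)=-22838, T(8)=81342, T(9)=-289702, T(10)=1031790, T(11)=-3674774, T(12)=13087902, T(13)=-46613254; answer -46613254
Stage 3: S2 = -46613254; d = 0; cross terms: (4*17 - -16*-4)=4, (-16*0 - -32*17)=544, (-32*-4 - 4*0)=128; twice the area = |676| = 676; area = 338; boundary points = 1 + 1 + 4 = 6; strictly interior points = area - boundary/2 + 1 = 336; answer 336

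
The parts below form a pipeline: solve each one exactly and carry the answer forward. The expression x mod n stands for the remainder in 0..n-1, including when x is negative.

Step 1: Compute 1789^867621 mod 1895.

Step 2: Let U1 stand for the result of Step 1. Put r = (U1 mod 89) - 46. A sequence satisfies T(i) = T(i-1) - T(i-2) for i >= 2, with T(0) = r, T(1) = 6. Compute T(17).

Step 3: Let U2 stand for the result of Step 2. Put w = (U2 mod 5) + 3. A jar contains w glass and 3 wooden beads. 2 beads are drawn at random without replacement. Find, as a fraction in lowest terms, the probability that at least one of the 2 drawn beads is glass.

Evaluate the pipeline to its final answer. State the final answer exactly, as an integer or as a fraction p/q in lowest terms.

Step 1: squarings mod 1895: 1789^1=1789, 1789^2=1761, 1789^4=901, 1789^8=741, 1789^16=1426, 1789^32=141, 1789^64=931, 1789^128=746, 1789^256=1281, 1789^512=1786, 1789^1024=511, 1789^2048=1506, 1789^4096=1616, 1789^8192=146, 1789^16384=471, 1789^32768=126, 1789^65536=716, 1789^131072=1006, 1789^262144=106, 1789^524288=1761; 1789^867621 = 1789^1 * 1789^4 * 1789^32 * 1789^256 * 1789^1024 * 1789^2048 * 1789^4096 * 1789^8192 * 1789^65536 * 1789^262144 * 1789^524288 = 1854 (mod 1895); answer 1854
Step 2: U1 = 1854; r = 28; T(2) = 1*(6) - 1*(28) = -22; iterating: T(2)=-22, T(3)=-28, T(4)=-6, T(5)=22, T(6)=28, T(7)=6, T(8)=-22, T(9)=-28, T(10)=-6, T(11)=22, T(12)=28, T(13)=6, T(14)=-22, T(15)=-28, T(16)=-6, T(17)=22; answer 22
Step 3: U2 = 22; w = 5; total draws C(8,2) = 28; complement C(3,2) = 3; favorable 28 - 3 = 25; P = 25/28; answer 25/28

25/28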